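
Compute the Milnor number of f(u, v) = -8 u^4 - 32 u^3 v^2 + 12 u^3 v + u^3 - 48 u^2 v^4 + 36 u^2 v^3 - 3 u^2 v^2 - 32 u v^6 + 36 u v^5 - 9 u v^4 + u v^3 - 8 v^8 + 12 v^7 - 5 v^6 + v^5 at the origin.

The Hessian of f at 0 is [[0, 0], [0, 0]] with rank 0, so corank 2. A Groebner basis of the Jacobian ideal J(f) in C{u,v} is {-3*u^2/7 + v^4 - v^3/7, u^3, u^2*v + u^2/7 + v^3/21, u^2 + u*v^2 + v^3/3}; counting standard monomials gives mu = 7. Corank 2; j^3 = u^3 is a perfect cube, so E-series; the 4-jet and mu = 7 give E_7.

7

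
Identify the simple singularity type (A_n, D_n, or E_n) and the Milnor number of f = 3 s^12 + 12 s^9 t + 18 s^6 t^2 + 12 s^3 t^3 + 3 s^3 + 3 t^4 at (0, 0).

Type E_6, Milnor number mu = 6.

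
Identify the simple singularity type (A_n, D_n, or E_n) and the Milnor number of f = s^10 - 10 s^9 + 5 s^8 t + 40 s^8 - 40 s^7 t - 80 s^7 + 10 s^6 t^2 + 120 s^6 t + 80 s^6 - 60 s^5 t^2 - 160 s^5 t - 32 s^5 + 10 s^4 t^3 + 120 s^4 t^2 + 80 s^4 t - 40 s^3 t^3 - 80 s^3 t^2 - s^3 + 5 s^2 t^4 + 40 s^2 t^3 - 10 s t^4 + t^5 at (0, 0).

The Hessian of f at 0 is [[0, 0], [0, 0]] with rank 0, so corank 2. A Groebner basis of the Jacobian ideal J(f) in C{s,t} is {t^5, s*t^3 - t^4/8, s^2}; counting standard monomials gives mu = 8. Corank 2; j^3 = -s^3 is a perfect cube, so E-series; the 5-jet and mu = 8 give E_8.

Type E_{8}, Milnor number mu = 8.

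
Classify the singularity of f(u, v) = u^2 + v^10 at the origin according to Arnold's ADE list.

A_9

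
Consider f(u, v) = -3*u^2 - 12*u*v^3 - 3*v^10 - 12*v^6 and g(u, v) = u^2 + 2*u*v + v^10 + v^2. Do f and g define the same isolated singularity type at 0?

The Hessian of f at 0 has rank 1. Corank 1: A-series; mu = 9 gives A_9. The Hessian of g at 0 has rank 1. Corank 1: A-series; mu = 9 gives A_9. Both have type A_9, hence right-equivalent.

Yes.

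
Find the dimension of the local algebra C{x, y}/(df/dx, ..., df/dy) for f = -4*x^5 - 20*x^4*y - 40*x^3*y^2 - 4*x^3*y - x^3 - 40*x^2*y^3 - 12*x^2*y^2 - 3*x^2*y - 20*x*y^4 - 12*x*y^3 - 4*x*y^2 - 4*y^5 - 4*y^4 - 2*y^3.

4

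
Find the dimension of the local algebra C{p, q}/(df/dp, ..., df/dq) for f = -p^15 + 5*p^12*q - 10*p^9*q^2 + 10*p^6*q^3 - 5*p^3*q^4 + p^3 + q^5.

8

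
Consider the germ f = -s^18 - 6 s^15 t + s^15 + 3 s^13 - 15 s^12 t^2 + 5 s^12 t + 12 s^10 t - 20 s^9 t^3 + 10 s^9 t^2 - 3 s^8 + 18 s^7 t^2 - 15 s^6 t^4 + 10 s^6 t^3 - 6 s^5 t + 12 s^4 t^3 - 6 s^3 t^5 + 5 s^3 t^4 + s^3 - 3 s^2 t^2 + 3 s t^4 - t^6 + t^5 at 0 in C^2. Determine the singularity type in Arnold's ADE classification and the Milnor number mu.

Type E8, Milnor number mu = 8.

The Hessian of f at 0 has rank 0. Corank 2; j^3 = s^3 is a perfect cube, so E-series; the 5-jet and mu = 8 give E_8.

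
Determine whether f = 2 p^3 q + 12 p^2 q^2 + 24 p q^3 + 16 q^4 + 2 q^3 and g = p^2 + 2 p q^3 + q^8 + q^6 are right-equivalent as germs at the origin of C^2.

No.

The Hessian of f at 0 has rank 0. Corank 2; j^3 = 2*q^3 is a perfect cube, so E-series; the 4-jet and mu = 7 give E_7. The Hessian of g at 0 has rank 1. Corank 1: A-series; mu = 7 gives A_7. f is E_7 but g is A_7, hence not right-equivalent.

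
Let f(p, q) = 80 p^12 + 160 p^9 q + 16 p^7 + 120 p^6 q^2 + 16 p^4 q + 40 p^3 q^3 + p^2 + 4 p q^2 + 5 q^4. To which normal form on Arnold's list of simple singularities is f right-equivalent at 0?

A_{3}

The Hessian of f at 0 is [[2, 0], [0, 0]] with rank 1, so corank 1. A Groebner basis of the Jacobian ideal J(f) in C{p,q} is {p^2, p*q, p/2 + q^2}; counting standard monomials gives mu = 3. Corank 1: A-series; mu = 3 gives A_3.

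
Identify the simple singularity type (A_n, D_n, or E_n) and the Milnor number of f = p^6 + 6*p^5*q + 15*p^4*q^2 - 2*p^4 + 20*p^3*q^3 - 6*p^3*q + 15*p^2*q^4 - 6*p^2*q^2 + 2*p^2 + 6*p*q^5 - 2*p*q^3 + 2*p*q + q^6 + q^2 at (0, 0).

The Hessian of f at 0 has rank 2. Corank 0: nondegenerate Morse point, so A_1.

Type A_{1}, Milnor number mu = 1.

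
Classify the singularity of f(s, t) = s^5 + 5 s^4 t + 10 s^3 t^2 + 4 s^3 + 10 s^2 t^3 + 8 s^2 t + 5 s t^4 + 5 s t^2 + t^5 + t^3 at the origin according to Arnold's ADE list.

The Hessian of f at 0 has rank 0. Corank 2; j^3 = (s + t)*(2*s + t)^2 has shape L^2 M (L != M), so D-series; mu = 6 gives D_6.

D6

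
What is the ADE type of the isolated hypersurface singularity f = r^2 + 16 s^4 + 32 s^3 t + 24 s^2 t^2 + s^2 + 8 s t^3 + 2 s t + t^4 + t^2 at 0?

The Hessian of f at 0 is [[2, 2, 0], [2, 2, 0], [0, 0, 2]] with rank 2, so corank 1. A Groebner basis of the Jacobian ideal J(f) in C{s,t,r} is {t^3, s + t, r}; counting standard monomials gives mu = 3. Corank 1: A-series; mu = 3 gives A_3.

A_{3}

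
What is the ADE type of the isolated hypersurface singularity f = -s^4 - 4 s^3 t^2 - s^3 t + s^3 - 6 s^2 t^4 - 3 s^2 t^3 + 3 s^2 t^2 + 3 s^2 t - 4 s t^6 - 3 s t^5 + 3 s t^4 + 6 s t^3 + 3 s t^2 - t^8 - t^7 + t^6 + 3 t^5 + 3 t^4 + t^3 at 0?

E7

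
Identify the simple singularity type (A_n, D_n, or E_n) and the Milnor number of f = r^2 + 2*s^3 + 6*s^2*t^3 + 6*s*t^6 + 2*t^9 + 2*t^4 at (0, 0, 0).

Type E_6, Milnor number mu = 6.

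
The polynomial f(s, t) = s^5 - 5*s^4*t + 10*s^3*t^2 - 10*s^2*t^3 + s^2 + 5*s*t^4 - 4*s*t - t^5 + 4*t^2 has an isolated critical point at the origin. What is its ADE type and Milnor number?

Type A_4, Milnor number mu = 4.

The Hessian of f at 0 has rank 1. Corank 1: A-series; mu = 4 gives A_4.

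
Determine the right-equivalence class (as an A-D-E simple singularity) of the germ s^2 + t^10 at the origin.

A_9

The Hessian of f at 0 has rank 1. Corank 1: A-series; mu = 9 gives A_9.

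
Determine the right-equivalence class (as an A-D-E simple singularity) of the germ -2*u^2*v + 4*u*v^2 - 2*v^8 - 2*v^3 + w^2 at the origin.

The Hessian of f at 0 is [[0, 0, 0], [0, 0, 0], [0, 0, 2]] with rank 1, so corank 2. A Groebner basis of the Jacobian ideal J(f) in C{u,v,w} is {u^2/8 + v^7 - v^2/8, u^3 - v^3, u*v - v^2, w}; counting standard monomials gives mu = 9. Corank 2; j^3 = -2*v*(u - v)^2 has shape L^2 M (L != M), so D-series; mu = 9 gives D_9.

D_9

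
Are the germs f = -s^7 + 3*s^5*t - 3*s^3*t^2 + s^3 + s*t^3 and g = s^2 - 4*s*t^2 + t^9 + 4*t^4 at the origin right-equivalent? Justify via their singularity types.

No.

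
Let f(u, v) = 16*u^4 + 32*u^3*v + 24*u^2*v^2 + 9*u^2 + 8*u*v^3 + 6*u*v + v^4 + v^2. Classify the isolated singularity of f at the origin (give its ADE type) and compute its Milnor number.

The Hessian of f at 0 has rank 1. Corank 1: A-series; mu = 3 gives A_3.

Type A_3, Milnor number mu = 3.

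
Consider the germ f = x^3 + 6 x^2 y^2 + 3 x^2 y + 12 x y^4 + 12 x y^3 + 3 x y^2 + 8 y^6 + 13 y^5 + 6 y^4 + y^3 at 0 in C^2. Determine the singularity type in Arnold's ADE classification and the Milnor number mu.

The Hessian of f at 0 has rank 0. Corank 2; j^3 = (x + y)^3 is a perfect cube, so E-series; the 5-jet and mu = 8 give E_8.

Type E_8, Milnor number mu = 8.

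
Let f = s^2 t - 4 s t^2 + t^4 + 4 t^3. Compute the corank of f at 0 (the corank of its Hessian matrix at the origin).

2

Hessian at 0 has rank 0.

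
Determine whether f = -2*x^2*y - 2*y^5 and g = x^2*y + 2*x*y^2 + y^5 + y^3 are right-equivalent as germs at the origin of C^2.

Yes.

The Hessian of f at 0 has rank 0. Corank 2; j^3 = -2*x^2*y has shape L^2 M (L != M), so D-series; mu = 6 gives D_6. The Hessian of g at 0 has rank 0. Corank 2; j^3 = y*(x + y)^2 has shape L^2 M (L != M), so D-series; mu = 6 gives D_6. Both have type D_6, hence right-equivalent.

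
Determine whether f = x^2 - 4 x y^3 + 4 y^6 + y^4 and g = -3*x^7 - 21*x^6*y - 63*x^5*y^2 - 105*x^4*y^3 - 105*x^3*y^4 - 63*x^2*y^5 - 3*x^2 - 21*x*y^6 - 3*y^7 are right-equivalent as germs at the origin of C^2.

No.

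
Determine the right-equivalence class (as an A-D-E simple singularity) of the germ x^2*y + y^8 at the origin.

D9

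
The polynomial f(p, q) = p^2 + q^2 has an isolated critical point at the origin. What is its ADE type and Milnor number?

The Hessian of f at 0 is [[2, 0], [0, 2]] with rank 2, so corank 0. A Groebner basis of the Jacobian ideal J(f) in C{p,q} is {p, q}; counting standard monomials gives mu = 1. Corank 0: nondegenerate Morse point, so A_1.

Type A_1, Milnor number mu = 1.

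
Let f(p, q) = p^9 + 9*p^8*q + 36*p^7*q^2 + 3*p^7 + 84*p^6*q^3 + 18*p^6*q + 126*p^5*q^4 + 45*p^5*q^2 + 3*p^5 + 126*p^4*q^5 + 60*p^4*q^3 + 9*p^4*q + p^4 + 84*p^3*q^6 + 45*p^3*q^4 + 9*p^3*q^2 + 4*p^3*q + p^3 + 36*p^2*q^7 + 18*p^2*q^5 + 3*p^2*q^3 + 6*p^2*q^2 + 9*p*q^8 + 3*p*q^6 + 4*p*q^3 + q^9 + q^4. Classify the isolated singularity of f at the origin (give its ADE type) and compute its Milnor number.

Type E6, Milnor number mu = 6.

The Hessian of f at 0 is [[0, 0], [0, 0]] with rank 0, so corank 2. A Groebner basis of the Jacobian ideal J(f) in C{p,q} is {q^4, p*q^2 + q^3/3, p^2}; counting standard monomials gives mu = 6. Corank 2; j^3 = p^3 is a perfect cube, so E-series; the 4-jet and mu = 6 give E_6.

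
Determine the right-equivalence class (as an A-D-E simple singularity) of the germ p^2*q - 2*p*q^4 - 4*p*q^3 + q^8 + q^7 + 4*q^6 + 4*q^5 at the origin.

The Hessian of f at 0 is [[0, 0], [0, 0]] with rank 0, so corank 2. A Groebner basis of the Jacobian ideal J(f) in C{p,q} is {p^2*q^2 - 12*p^2*q/11 + 4*p^2/11 + 32*p*q^2/11 - 80*p*q/11 + 160*q^3/11, -8*p^2*q/33 - p^2/33 + p*q^3 - 10*p*q^2/11 + 64*p*q/33 - 128*q^3/33, -p*q + q^4 + 2*q^3, p^3 - 76*p^2*q/33 + 40*p^2/33 + 48*p*q^2/11 - 448*p*q/33 + 896*q^3/33}; counting standard monomials gives mu = 9. Corank 2; j^3 = p^2*q has shape L^2 M (L != M), so D-series; mu = 9 gives D_9.

D_9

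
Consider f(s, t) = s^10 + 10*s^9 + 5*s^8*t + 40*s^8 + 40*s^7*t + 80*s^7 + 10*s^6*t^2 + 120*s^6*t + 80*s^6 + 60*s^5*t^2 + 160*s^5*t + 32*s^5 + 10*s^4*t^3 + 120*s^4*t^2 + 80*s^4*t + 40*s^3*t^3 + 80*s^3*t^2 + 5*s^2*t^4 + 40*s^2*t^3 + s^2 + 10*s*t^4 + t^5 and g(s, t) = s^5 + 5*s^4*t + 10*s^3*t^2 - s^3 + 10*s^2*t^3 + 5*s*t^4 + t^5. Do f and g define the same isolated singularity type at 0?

No.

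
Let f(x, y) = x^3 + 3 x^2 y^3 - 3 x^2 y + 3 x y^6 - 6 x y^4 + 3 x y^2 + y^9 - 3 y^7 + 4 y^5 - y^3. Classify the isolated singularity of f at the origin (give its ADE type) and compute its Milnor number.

Type E_{8}, Milnor number mu = 8.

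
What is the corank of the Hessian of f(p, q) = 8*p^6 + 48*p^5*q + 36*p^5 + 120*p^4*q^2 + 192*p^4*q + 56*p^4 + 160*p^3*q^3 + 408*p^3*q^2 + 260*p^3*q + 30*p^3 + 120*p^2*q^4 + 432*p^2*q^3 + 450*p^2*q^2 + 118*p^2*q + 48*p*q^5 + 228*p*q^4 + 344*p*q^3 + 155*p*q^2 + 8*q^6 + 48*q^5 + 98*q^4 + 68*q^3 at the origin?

The Hessian at 0 is [[0, 0], [0, 0]] of rank 0; hence corank 2.

2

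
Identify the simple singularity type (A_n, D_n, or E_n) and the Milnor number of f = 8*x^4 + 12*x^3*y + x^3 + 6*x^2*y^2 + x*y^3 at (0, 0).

Type E_7, Milnor number mu = 7.

The Hessian of f at 0 is [[0, 0], [0, 0]] with rank 0, so corank 2. A Groebner basis of the Jacobian ideal J(f) in C{x,y} is {3*x^2/4 + y^4 + y^3/4, x^3, x^2*y - x^2/4 - y^3/12, x^2 + x*y^2 + y^3/3}; counting standard monomials gives mu = 7. Corank 2; j^3 = x^3 is a perfect cube, so E-series; the 4-jet and mu = 7 give E_7.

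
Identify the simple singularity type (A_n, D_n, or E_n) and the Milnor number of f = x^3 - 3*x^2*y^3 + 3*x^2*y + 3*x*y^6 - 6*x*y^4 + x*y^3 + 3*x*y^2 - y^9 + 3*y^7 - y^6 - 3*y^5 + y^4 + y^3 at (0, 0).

Type E_7, Milnor number mu = 7.

The Hessian of f at 0 is [[0, 0], [0, 0]] with rank 0, so corank 2. A Groebner basis of the Jacobian ideal J(f) in C{x,y} is {x^3 + 3*x^2*y + 6*x^2 + 12*x*y + 6*y^2, -3*x^2 + x*y^2 - 6*x*y - 3*y^2, 3*x^2 + 6*x*y + y^3 + 3*y^2}; counting standard monomials gives mu = 7. Corank 2; j^3 = (x + y)^3 is a perfect cube, so E-series; the 4-jet and mu = 7 give E_7.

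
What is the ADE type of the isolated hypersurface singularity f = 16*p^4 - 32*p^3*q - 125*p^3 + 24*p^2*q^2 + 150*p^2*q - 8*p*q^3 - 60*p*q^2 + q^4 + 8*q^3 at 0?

E_6

The Hessian of f at 0 has rank 0. Corank 2; j^3 = -(5*p - 2*q)^3 is a perfect cube, so E-series; the 4-jet and mu = 6 give E_6.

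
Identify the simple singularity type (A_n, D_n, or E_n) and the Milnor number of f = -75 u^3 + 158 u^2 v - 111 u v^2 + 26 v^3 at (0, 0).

The Hessian of f at 0 has rank 0. Corank 2; j^3 = -(3*u - 2*v)*(25*u^2 - 36*u*v + 13*v^2) splits into three distinct lines over C (the quadratic factor has nonzero discriminant), so D_4.

Type D_4, Milnor number mu = 4.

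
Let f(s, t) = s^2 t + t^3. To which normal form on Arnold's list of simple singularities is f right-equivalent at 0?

D4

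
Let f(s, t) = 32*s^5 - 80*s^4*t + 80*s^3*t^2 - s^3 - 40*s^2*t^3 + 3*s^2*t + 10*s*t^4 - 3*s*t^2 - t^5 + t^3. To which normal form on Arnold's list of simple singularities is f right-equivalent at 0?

E_{8}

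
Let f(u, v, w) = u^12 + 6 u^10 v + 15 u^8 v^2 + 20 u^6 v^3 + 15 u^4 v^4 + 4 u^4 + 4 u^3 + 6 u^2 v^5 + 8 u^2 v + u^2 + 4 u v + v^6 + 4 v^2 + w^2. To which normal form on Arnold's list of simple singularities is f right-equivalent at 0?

The Hessian of f at 0 is [[2, 4, 0], [4, 8, 0], [0, 0, 2]] with rank 2, so corank 1. A Groebner basis of the Jacobian ideal J(f) in C{u,v,w} is {u*v^2 - 3*u*v/4 + u/16 - v^2 + v/8, 5*u*v/8 - u/16 + v^3 + 3*v^2/4 - v/8, u^2 + u/2 + v, w}; counting standard monomials gives mu = 5. Corank 1: A-series; mu = 5 gives A_5.

A_5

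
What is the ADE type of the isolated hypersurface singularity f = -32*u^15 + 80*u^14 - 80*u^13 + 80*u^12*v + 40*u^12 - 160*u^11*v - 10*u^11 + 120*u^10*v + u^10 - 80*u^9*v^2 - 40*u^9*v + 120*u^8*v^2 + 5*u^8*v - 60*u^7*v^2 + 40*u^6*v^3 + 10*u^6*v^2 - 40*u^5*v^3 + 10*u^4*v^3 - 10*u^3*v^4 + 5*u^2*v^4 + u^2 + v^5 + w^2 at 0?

The Hessian of f at 0 has rank 2. Corank 1: A-series; mu = 4 gives A_4.

A4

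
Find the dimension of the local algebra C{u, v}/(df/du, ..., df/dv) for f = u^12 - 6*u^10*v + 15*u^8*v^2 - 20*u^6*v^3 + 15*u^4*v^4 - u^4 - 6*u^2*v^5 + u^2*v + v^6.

The Hessian of f at 0 is [[0, 0], [0, 0]] with rank 0, so corank 2. A Groebner basis of the Jacobian ideal J(f) in C{u,v} is {u^2/6 + v^5, u^3, u*v}; counting standard monomials gives mu = 7. Corank 2; j^3 = u^2*v has shape L^2 M (L != M), so D-series; mu = 7 gives D_7.

7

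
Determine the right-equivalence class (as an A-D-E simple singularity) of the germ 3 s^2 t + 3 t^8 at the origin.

The Hessian of f at 0 has rank 0. Corank 2; j^3 = 3*s^2*t has shape L^2 M (L != M), so D-series; mu = 9 gives D_9.

D9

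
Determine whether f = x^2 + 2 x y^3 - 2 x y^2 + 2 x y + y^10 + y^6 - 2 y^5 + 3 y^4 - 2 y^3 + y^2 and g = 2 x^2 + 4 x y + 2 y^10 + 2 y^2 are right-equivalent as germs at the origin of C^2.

Yes.

The Hessian of f at 0 has rank 1. Corank 1: A-series; mu = 9 gives A_9. The Hessian of g at 0 has rank 1. Corank 1: A-series; mu = 9 gives A_9. Both have type A_9, hence right-equivalent.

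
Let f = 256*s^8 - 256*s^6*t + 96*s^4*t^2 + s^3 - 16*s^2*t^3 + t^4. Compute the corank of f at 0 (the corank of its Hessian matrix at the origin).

The Hessian at 0 is [[0, 0], [0, 0]] of rank 0; hence corank 2.

2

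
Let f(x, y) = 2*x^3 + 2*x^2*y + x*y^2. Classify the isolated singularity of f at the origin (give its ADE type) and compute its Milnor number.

The Hessian of f at 0 has rank 0. Corank 2; j^3 = x*(2*x^2 + 2*x*y + y^2) splits into three distinct lines over C (the quadratic factor has nonzero discriminant), so D_4.

Type D_4, Milnor number mu = 4.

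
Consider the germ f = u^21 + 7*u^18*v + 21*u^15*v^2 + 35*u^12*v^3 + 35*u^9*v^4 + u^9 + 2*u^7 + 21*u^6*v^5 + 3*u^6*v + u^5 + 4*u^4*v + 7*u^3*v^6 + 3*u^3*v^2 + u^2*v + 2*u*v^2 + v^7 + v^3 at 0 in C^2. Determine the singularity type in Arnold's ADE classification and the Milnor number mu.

Type D8, Milnor number mu = 8.

The Hessian of f at 0 has rank 0. Corank 2; j^3 = v*(u + v)^2 has shape L^2 M (L != M), so D-series; mu = 8 gives D_8.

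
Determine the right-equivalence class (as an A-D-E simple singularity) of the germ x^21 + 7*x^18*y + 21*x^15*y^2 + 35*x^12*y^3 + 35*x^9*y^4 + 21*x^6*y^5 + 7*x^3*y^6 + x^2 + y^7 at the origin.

The Hessian of f at 0 is [[2, 0], [0, 0]] with rank 1, so corank 1. A Groebner basis of the Jacobian ideal J(f) in C{x,y} is {y^6, x}; counting standard monomials gives mu = 6. Corank 1: A-series; mu = 6 gives A_6.

A_{6}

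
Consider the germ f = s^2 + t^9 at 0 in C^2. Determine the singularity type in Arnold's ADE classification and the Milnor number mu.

Type A_{8}, Milnor number mu = 8.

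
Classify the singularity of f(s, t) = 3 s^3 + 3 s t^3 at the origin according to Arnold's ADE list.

The Hessian of f at 0 is [[0, 0], [0, 0]] with rank 0, so corank 2. A Groebner basis of the Jacobian ideal J(f) in C{s,t} is {s^3, s*t^2, 3*s^2 + t^3}; counting standard monomials gives mu = 7. Corank 2; j^3 = 3*s^3 is a perfect cube, so E-series; the 4-jet and mu = 7 give E_7.

E_7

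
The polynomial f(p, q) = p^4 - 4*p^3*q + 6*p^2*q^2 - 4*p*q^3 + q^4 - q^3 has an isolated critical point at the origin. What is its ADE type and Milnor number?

Type E6, Milnor number mu = 6.

The Hessian of f at 0 has rank 0. Corank 2; j^3 = -q^3 is a perfect cube, so E-series; the 4-jet and mu = 6 give E_6.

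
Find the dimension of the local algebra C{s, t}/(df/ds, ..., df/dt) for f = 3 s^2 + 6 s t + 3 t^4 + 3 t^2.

3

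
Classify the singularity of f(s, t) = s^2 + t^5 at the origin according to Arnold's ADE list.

The Hessian of f at 0 is [[2, 0], [0, 0]] with rank 1, so corank 1. A Groebner basis of the Jacobian ideal J(f) in C{s,t} is {t^4, s}; counting standard monomials gives mu = 4. Corank 1: A-series; mu = 4 gives A_4.

A_4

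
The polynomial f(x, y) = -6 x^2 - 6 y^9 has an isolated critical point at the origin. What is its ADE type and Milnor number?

The Hessian of f at 0 is [[-12, 0], [0, 0]] with rank 1, so corank 1. A Groebner basis of the Jacobian ideal J(f) in C{x,y} is {y^8, x}; counting standard monomials gives mu = 8. Corank 1: A-series; mu = 8 gives A_8.

Type A8, Milnor number mu = 8.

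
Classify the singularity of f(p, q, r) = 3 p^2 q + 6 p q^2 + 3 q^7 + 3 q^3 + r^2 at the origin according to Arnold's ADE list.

D_8

The Hessian of f at 0 has rank 1. Corank 2; j^3 = 3*q*(p + q)^2 has shape L^2 M (L != M), so D-series; mu = 8 gives D_8.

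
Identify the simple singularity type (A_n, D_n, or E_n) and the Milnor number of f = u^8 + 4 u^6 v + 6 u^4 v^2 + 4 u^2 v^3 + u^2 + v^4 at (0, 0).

Type A3, Milnor number mu = 3.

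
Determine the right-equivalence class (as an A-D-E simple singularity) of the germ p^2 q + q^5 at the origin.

The Hessian of f at 0 is [[0, 0], [0, 0]] with rank 0, so corank 2. A Groebner basis of the Jacobian ideal J(f) in C{p,q} is {p^2/5 + q^4, p^3, p*q}; counting standard monomials gives mu = 6. Corank 2; j^3 = p^2*q has shape L^2 M (L != M), so D-series; mu = 6 gives D_6.

D6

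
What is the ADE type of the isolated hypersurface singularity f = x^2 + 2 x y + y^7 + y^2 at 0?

A_{6}

The Hessian of f at 0 has rank 1. Corank 1: A-series; mu = 6 gives A_6.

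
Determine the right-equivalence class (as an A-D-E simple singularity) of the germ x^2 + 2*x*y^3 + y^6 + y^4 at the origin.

The Hessian of f at 0 has rank 1. Corank 1: A-series; mu = 3 gives A_3.

A3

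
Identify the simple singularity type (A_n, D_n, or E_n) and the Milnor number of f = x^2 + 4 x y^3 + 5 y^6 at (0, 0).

The Hessian of f at 0 has rank 1. Corank 1: A-series; mu = 5 gives A_5.

Type A_{5}, Milnor number mu = 5.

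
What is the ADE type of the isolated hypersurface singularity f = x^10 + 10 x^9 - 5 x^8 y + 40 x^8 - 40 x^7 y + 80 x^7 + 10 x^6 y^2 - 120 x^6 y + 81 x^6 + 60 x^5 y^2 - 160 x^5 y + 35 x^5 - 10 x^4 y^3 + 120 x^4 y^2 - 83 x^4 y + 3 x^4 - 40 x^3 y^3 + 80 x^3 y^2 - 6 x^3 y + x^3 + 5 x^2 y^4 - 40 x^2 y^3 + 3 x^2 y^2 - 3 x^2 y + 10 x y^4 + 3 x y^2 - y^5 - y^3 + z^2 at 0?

E8

The Hessian of f at 0 is [[0, 0, 0], [0, 0, 0], [0, 0, 2]] with rank 1, so corank 2. A Groebner basis of the Jacobian ideal J(f) in C{x,y,z} is {7*x^2/12 + x*y^3 + 7*x*y^2/6 - 7*x*y/6 - 7*y^3/6 + 7*y^2/12, 2*x^2/3 + 4*x*y^2/3 - 4*x*y/3 + y^4 - 4*y^3/3 + 2*y^2/3, x^3 + x^2/2 - 2*x*y^2 - x*y + y^3 + y^2/2, x^2*y + x^2/6 - 5*x*y^2/3 - x*y/3 + 2*y^3/3 + y^2/6, z}; counting standard monomials gives mu = 8. Corank 2; j^3 = (x - y)^3 is a perfect cube, so E-series; the 5-jet and mu = 8 give E_8.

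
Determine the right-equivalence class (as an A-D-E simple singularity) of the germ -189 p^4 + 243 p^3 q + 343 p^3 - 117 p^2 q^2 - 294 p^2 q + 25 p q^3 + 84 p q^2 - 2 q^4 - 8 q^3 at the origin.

E7

The Hessian of f at 0 has rank 0. Corank 2; j^3 = (7*p - 2*q)^3 is a perfect cube, so E-series; the 4-jet and mu = 7 give E_7.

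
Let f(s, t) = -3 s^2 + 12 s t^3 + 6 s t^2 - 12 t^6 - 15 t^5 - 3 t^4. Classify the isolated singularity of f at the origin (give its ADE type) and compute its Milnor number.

The Hessian of f at 0 is [[-6, 0], [0, 0]] with rank 1, so corank 1. A Groebner basis of the Jacobian ideal J(f) in C{s,t} is {-s/2 + t^3 + t^2/2, s^2, s*t - s/2 + t^2/2}; counting standard monomials gives mu = 4. Corank 1: A-series; mu = 4 gives A_4.

Type A_4, Milnor number mu = 4.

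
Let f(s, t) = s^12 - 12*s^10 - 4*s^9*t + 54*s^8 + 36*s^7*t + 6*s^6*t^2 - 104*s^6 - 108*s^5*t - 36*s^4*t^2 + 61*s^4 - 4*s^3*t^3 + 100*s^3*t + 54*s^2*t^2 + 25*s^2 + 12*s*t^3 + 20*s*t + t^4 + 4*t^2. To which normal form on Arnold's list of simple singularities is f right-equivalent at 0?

A_{3}

The Hessian of f at 0 is [[50, 20], [20, 8]] with rank 1, so corank 1. A Groebner basis of the Jacobian ideal J(f) in C{s,t} is {t^3, s + 2*t/5}; counting standard monomials gives mu = 3. Corank 1: A-series; mu = 3 gives A_3.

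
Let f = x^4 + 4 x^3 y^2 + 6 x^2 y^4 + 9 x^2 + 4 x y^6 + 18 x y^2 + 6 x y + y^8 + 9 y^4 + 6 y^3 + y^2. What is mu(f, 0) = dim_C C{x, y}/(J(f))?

3

The Hessian of f at 0 has rank 1. Corank 1: A-series; mu = 3 gives A_3.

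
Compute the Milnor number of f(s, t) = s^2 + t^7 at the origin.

6

The Hessian of f at 0 is [[2, 0], [0, 0]] with rank 1, so corank 1. A Groebner basis of the Jacobian ideal J(f) in C{s,t} is {t^6, s}; counting standard monomials gives mu = 6. Corank 1: A-series; mu = 6 gives A_6.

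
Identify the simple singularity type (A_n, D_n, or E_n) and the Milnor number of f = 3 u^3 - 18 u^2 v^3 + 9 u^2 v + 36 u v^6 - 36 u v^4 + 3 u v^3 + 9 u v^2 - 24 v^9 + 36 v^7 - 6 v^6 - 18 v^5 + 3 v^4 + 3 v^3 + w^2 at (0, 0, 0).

Type E_{7}, Milnor number mu = 7.

The Hessian of f at 0 has rank 1. Corank 2; j^3 = 3*(u + v)^3 is a perfect cube, so E-series; the 4-jet and mu = 7 give E_7.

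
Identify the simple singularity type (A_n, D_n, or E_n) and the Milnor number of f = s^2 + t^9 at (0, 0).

Type A_{8}, Milnor number mu = 8.

The Hessian of f at 0 is [[2, 0], [0, 0]] with rank 1, so corank 1. A Groebner basis of the Jacobian ideal J(f) in C{s,t} is {t^8, s}; counting standard monomials gives mu = 8. Corank 1: A-series; mu = 8 gives A_8.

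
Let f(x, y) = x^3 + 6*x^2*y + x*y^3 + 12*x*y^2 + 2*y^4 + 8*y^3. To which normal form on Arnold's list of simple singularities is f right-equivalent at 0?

E_7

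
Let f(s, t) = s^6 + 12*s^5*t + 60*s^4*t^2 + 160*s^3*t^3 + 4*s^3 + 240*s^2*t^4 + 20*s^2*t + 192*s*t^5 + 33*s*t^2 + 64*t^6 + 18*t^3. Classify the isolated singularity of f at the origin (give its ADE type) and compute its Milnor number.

The Hessian of f at 0 has rank 0. Corank 2; j^3 = (s + 2*t)*(2*s + 3*t)^2 has shape L^2 M (L != M), so D-series; mu = 7 gives D_7.

Type D_7, Milnor number mu = 7.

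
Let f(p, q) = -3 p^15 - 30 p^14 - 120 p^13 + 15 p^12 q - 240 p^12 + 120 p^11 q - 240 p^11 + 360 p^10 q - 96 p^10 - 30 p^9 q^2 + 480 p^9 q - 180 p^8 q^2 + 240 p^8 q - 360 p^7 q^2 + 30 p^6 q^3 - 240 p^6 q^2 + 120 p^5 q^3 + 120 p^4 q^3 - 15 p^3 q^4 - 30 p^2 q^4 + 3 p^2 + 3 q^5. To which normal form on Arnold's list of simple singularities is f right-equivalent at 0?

A_{4}

The Hessian of f at 0 has rank 1. Corank 1: A-series; mu = 4 gives A_4.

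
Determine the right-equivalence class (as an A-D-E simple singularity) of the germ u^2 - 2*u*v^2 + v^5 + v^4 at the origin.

A_4

The Hessian of f at 0 has rank 1. Corank 1: A-series; mu = 4 gives A_4.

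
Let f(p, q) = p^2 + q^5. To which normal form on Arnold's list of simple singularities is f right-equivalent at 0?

The Hessian of f at 0 has rank 1. Corank 1: A-series; mu = 4 gives A_4.

A4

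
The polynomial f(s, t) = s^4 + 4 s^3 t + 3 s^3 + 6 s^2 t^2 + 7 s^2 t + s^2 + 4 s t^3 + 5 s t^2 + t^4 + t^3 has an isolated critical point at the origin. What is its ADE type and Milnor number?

Type A_{2}, Milnor number mu = 2.

The Hessian of f at 0 has rank 1. Corank 1: A-series; mu = 2 gives A_2.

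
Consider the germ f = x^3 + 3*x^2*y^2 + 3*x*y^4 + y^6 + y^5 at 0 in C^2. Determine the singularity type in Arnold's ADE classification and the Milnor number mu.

Type E_8, Milnor number mu = 8.

The Hessian of f at 0 has rank 0. Corank 2; j^3 = x^3 is a perfect cube, so E-series; the 5-jet and mu = 8 give E_8.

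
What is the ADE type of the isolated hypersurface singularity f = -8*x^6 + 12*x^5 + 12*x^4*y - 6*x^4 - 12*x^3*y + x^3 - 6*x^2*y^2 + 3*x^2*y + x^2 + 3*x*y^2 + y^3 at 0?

A2

The Hessian of f at 0 has rank 1. Corank 1: A-series; mu = 2 gives A_2.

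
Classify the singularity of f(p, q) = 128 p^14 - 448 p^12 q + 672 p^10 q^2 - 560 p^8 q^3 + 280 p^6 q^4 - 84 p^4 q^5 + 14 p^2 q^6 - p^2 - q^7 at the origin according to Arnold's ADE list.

The Hessian of f at 0 has rank 1. Corank 1: A-series; mu = 6 gives A_6.

A_{6}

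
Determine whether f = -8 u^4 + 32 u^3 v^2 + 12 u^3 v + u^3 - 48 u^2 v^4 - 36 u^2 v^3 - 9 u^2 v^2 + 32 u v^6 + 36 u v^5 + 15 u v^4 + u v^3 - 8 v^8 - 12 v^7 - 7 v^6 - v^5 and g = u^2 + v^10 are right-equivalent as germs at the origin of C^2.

No.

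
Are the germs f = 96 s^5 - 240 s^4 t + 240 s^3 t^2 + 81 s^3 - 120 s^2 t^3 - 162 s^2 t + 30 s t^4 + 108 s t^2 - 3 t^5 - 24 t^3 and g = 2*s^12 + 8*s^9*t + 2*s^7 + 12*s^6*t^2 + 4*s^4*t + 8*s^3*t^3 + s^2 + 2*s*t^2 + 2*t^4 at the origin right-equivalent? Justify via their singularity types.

No.

The Hessian of f at 0 has rank 0. Corank 2; j^3 = 3*(3*s - 2*t)^3 is a perfect cube, so E-series; the 5-jet and mu = 8 give E_8. The Hessian of g at 0 has rank 1. Corank 1: A-series; mu = 3 gives A_3. f is E_8 but g is A_3, hence not right-equivalent.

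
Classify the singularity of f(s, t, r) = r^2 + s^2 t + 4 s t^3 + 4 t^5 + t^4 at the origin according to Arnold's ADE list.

D5

The Hessian of f at 0 is [[0, 0, 0], [0, 0, 0], [0, 0, 2]] with rank 1, so corank 2. A Groebner basis of the Jacobian ideal J(f) in C{s,t,r} is {s*t^2, s*t/2 + t^3, s^2 - 2*s*t, r}; counting standard monomials gives mu = 5. Corank 2; j^3 = s^2*t has shape L^2 M (L != M), so D-series; mu = 5 gives D_5.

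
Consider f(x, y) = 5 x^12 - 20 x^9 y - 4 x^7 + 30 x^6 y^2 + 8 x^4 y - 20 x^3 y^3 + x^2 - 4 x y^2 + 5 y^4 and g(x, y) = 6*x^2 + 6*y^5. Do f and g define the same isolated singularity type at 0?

No.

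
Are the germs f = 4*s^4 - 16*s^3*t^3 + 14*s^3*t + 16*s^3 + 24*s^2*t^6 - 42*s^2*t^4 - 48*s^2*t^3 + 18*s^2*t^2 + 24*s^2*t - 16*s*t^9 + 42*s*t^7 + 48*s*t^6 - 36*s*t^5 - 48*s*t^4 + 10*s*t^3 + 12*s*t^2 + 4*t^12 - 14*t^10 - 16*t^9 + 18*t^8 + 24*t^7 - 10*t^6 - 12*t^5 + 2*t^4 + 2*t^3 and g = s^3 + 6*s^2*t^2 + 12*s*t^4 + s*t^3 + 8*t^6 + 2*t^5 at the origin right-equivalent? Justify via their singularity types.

The Hessian of f at 0 has rank 0. Corank 2; j^3 = 2*(2*s + t)^3 is a perfect cube, so E-series; the 4-jet and mu = 7 give E_7. The Hessian of g at 0 has rank 0. Corank 2; j^3 = s^3 is a perfect cube, so E-series; the 4-jet and mu = 7 give E_7. Both have type E_7, hence right-equivalent.

Yes.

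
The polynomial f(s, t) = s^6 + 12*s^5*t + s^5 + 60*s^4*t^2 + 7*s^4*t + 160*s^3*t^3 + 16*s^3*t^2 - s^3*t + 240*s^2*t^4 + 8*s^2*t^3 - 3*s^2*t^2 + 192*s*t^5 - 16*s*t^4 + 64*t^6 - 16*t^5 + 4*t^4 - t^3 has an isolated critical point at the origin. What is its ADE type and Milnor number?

The Hessian of f at 0 has rank 0. Corank 2; j^3 = -t^3 is a perfect cube, so E-series; the 4-jet and mu = 7 give E_7.

Type E_{7}, Milnor number mu = 7.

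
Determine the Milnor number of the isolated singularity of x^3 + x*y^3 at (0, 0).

The Hessian of f at 0 is [[0, 0], [0, 0]] with rank 0, so corank 2. A Groebner basis of the Jacobian ideal J(f) in C{x,y} is {x^3, x*y^2, 3*x^2 + y^3}; counting standard monomials gives mu = 7. Corank 2; j^3 = x^3 is a perfect cube, so E-series; the 4-jet and mu = 7 give E_7.

7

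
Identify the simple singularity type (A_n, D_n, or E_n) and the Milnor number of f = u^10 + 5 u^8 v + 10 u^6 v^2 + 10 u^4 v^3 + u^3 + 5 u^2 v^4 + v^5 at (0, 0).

Type E_{8}, Milnor number mu = 8.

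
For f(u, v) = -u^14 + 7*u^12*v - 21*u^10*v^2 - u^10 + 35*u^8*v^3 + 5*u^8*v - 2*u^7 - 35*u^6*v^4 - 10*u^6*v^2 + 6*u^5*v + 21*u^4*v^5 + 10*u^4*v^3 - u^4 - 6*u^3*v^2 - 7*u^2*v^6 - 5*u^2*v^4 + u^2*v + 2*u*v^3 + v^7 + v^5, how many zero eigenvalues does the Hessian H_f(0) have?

2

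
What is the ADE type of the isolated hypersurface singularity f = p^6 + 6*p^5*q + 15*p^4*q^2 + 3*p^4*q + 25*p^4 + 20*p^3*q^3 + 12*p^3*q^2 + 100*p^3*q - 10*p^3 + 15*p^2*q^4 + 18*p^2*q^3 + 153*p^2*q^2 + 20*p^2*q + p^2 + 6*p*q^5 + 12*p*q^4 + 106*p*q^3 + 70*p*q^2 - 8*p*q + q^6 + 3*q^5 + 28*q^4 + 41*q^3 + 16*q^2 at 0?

A_{2}

The Hessian of f at 0 is [[2, -8], [-8, 32]] with rank 1, so corank 1. A Groebner basis of the Jacobian ideal J(f) in C{p,q} is {q^2, p - 4*q}; counting standard monomials gives mu = 2. Corank 1: A-series; mu = 2 gives A_2.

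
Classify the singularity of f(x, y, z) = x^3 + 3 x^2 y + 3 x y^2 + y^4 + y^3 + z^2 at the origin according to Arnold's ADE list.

E_6

The Hessian of f at 0 is [[0, 0, 0], [0, 0, 0], [0, 0, 2]] with rank 1, so corank 2. A Groebner basis of the Jacobian ideal J(f) in C{x,y,z} is {y^3, x^2 + 2*x*y + y^2, z}; counting standard monomials gives mu = 6. Corank 2; j^3 = (x + y)^3 is a perfect cube, so E-series; the 4-jet and mu = 6 give E_6.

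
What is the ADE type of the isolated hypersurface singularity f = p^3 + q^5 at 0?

E_8

The Hessian of f at 0 is [[0, 0], [0, 0]] with rank 0, so corank 2. A Groebner basis of the Jacobian ideal J(f) in C{p,q} is {q^4, p^2}; counting standard monomials gives mu = 8. Corank 2; j^3 = p^3 is a perfect cube, so E-series; the 5-jet and mu = 8 give E_8.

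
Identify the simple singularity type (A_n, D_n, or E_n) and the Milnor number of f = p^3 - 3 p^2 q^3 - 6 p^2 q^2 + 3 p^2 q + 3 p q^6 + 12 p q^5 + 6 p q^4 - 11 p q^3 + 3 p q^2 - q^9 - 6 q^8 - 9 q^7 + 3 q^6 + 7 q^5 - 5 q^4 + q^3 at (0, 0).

The Hessian of f at 0 is [[0, 0], [0, 0]] with rank 0, so corank 2. A Groebner basis of the Jacobian ideal J(f) in C{p,q} is {-p^2/4 - p*q/2 + q^4 - q^3/12 - q^2/4, p^3 - 7*p^2/4 - 7*p*q/2 + 5*q^3/12 - 7*q^2/4, p^2*q + 13*p^2/12 + 13*p*q/6 - 23*q^3/36 + 13*q^2/12, -p^2/2 + p*q^2 - p*q + 5*q^3/6 - q^2/2}; counting standard monomials gives mu = 7. Corank 2; j^3 = (p + q)^3 is a perfect cube, so E-series; the 4-jet and mu = 7 give E_7.

Type E_{7}, Milnor number mu = 7.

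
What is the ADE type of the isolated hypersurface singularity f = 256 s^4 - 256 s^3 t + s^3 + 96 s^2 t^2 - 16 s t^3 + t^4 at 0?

E_6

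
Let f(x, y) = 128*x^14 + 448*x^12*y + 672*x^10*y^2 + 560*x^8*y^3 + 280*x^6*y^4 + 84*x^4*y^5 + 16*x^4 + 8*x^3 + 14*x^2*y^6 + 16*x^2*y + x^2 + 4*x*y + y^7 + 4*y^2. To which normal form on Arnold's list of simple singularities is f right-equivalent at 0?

The Hessian of f at 0 is [[2, 4], [4, 8]] with rank 1, so corank 1. A Groebner basis of the Jacobian ideal J(f) in C{x,y} is {7*x*y/192 - 5*x/3072 + y^4 + y^3/6 + 3*y^2/64 - 5*y/1536, x*y^2 - x*y/6 + x/192 + 2*y^3/3 - y^2/4 + y/96, x^2 + x/4 + y/2}; counting standard monomials gives mu = 6. Corank 1: A-series; mu = 6 gives A_6.

A6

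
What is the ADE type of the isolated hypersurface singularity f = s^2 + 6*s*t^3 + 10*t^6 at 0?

A_{5}

The Hessian of f at 0 is [[2, 0], [0, 0]] with rank 1, so corank 1. A Groebner basis of the Jacobian ideal J(f) in C{s,t} is {s*t^2, s/3 + t^3, s^2}; counting standard monomials gives mu = 5. Corank 1: A-series; mu = 5 gives A_5.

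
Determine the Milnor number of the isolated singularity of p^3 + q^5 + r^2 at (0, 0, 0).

8

The Hessian of f at 0 is [[0, 0, 0], [0, 0, 0], [0, 0, 2]] with rank 1, so corank 2. A Groebner basis of the Jacobian ideal J(f) in C{p,q,r} is {q^4, p^2, r}; counting standard monomials gives mu = 8. Corank 2; j^3 = p^3 is a perfect cube, so E-series; the 5-jet and mu = 8 give E_8.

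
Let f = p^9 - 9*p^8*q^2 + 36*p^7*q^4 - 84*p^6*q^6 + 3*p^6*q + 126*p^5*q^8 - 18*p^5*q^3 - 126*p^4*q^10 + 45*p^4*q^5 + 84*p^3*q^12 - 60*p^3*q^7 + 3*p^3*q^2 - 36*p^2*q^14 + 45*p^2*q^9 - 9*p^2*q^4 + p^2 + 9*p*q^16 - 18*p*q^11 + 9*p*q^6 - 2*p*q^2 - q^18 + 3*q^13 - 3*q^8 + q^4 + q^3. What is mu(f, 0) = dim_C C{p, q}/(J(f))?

2

The Hessian of f at 0 is [[2, 0], [0, 0]] with rank 1, so corank 1. A Groebner basis of the Jacobian ideal J(f) in C{p,q} is {q^2, p}; counting standard monomials gives mu = 2. Corank 1: A-series; mu = 2 gives A_2.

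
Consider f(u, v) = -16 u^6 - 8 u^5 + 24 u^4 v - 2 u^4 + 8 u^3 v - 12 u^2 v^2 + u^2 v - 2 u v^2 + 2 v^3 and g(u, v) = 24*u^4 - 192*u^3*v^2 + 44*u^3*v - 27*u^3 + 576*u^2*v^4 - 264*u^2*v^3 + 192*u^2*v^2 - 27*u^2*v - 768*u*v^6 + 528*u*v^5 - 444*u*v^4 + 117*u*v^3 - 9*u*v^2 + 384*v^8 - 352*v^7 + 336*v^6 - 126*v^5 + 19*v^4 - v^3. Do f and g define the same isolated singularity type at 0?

No.

The Hessian of f at 0 is [[0, 0], [0, 0]] with rank 0, so corank 2. A Groebner basis of the Jacobian ideal J(f) in C{u,v} is {v^3, u^2 + 2*v^2, u*v - v^2}; counting standard monomials gives mu = 4. Corank 2; j^3 = v*(u^2 - 2*u*v + 2*v^2) splits into three distinct lines over C (the quadratic factor has nonzero discriminant), so D_4. The Hessian of g at 0 is [[0, 0], [0, 0]] with rank 0, so corank 2. A Groebner basis of the Jacobian ideal J(g) in C{u,v} is {-19683*u^2/77432 - 6561*u*v/38716 + v^4 + 27*v^3/77432 - 2187*v^2/77432, u^3 - 12987*u^2/77432 - 4329*u*v/38716 + 8657*v^3/232296 - 1443*v^2/77432, u^2*v + 26001*u^2/77432 + 8667*u*v/38716 - 77753*v^3/696888 + 2889*v^2/77432, -19521*u^2/38716 + u*v^2 - 6507*u*v/19358 + 116389*v^3/348444 - 2169*v^2/38716}; counting standard monomials gives mu = 7. Corank 2; j^3 = -(3*u + v)^3 is a perfect cube, so E-series; the 4-jet and mu = 7 give E_7. f is D_4 but g is E_7, hence not right-equivalent.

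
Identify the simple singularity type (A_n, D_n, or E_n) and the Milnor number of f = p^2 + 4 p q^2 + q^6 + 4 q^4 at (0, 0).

Type A_{5}, Milnor number mu = 5.

The Hessian of f at 0 has rank 1. Corank 1: A-series; mu = 5 gives A_5.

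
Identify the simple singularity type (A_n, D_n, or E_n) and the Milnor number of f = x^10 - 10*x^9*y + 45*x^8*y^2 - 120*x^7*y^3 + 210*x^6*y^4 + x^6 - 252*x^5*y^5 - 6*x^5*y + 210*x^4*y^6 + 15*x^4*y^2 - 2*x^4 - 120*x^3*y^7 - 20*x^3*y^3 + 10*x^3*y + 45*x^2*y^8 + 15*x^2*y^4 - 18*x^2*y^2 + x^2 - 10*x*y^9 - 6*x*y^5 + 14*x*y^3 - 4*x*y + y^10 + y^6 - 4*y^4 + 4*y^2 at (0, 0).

The Hessian of f at 0 has rank 1. Corank 1: A-series; mu = 9 gives A_9.

Type A_9, Milnor number mu = 9.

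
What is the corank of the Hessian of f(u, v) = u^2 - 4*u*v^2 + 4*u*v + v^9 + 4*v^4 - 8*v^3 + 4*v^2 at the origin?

Hessian at 0 has rank 1.

1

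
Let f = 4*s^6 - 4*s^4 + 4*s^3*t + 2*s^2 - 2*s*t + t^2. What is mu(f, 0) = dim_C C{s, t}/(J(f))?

1

The Hessian of f at 0 has rank 2. Corank 0: nondegenerate Morse point, so A_1.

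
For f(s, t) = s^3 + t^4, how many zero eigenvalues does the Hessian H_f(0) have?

2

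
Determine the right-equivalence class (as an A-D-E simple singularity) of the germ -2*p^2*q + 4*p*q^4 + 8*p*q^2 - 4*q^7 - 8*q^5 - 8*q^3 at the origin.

The Hessian of f at 0 is [[0, 0], [0, 0]] with rank 0, so corank 2. A Groebner basis of the Jacobian ideal J(f) in C{p,q} is {p^2/6 + p*q^3 - 8*p*q/3 + 14*q^2/3, -p*q + q^4 + 2*q^2, p^3 - 12*p*q^2 + 16*q^3, p^2*q - 4*p*q^2 + 4*q^3}; counting standard monomials gives mu = 8. Corank 2; j^3 = -2*q*(p - 2*q)^2 has shape L^2 M (L != M), so D-series; mu = 8 gives D_8.

D8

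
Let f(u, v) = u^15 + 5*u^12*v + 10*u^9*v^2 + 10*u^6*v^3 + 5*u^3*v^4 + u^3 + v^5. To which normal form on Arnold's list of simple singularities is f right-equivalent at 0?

The Hessian of f at 0 is [[0, 0], [0, 0]] with rank 0, so corank 2. A Groebner basis of the Jacobian ideal J(f) in C{u,v} is {v^4, u^2}; counting standard monomials gives mu = 8. Corank 2; j^3 = u^3 is a perfect cube, so E-series; the 5-jet and mu = 8 give E_8.

E_{8}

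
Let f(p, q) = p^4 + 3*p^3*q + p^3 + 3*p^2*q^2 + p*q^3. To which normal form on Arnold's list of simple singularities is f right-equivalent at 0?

E7

The Hessian of f at 0 has rank 0. Corank 2; j^3 = p^3 is a perfect cube, so E-series; the 4-jet and mu = 7 give E_7.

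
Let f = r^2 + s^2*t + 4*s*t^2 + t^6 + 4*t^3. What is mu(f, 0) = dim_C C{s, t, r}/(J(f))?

The Hessian of f at 0 is [[0, 0, 0], [0, 0, 0], [0, 0, 2]] with rank 1, so corank 2. A Groebner basis of the Jacobian ideal J(f) in C{s,t,r} is {s^2/6 + t^5 - 2*t^2/3, s^3 + 8*t^3, s*t + 2*t^2, r}; counting standard monomials gives mu = 7. Corank 2; j^3 = t*(s + 2*t)^2 has shape L^2 M (L != M), so D-series; mu = 7 gives D_7.

7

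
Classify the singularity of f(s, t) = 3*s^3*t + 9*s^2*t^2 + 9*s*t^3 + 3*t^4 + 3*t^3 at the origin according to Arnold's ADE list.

The Hessian of f at 0 is [[0, 0], [0, 0]] with rank 0, so corank 2. A Groebner basis of the Jacobian ideal J(f) in C{s,t} is {s^3 - 3*s*t^2 + 3*t^2, s^2*t + 2*s*t^2, t^3}; counting standard monomials gives mu = 7. Corank 2; j^3 = 3*t^3 is a perfect cube, so E-series; the 4-jet and mu = 7 give E_7.

E_7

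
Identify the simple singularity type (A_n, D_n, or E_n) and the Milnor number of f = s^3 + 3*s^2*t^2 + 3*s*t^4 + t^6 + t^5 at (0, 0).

The Hessian of f at 0 has rank 0. Corank 2; j^3 = s^3 is a perfect cube, so E-series; the 5-jet and mu = 8 give E_8.

Type E8, Milnor number mu = 8.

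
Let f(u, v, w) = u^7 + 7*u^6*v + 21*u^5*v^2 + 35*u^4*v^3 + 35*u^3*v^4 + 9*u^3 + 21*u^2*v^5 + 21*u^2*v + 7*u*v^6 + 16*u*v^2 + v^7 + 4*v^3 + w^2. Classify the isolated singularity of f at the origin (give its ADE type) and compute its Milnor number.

Type D_{8}, Milnor number mu = 8.

The Hessian of f at 0 is [[0, 0, 0], [0, 0, 0], [0, 0, 2]] with rank 1, so corank 2. A Groebner basis of the Jacobian ideal J(f) in C{u,v,w} is {-2187*u*v/7 + v^6 - 1458*v^2/7, u*v^2 + 2*v^3/3, u^2 + 5*u*v/3 + 2*v^2/3, w}; counting standard monomials gives mu = 8. Corank 2; j^3 = (u + v)*(3*u + 2*v)^2 has shape L^2 M (L != M), so D-series; mu = 8 gives D_8.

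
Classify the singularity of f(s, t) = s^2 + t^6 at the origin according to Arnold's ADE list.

A_{5}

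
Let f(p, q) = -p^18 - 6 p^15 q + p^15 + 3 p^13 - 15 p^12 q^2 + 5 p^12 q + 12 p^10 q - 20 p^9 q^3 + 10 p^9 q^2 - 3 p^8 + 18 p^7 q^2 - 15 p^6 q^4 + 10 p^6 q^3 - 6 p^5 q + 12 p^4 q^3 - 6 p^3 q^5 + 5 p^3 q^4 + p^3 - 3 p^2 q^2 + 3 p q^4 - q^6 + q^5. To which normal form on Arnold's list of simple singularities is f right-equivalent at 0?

The Hessian of f at 0 has rank 0. Corank 2; j^3 = p^3 is a perfect cube, so E-series; the 5-jet and mu = 8 give E_8.

E_{8}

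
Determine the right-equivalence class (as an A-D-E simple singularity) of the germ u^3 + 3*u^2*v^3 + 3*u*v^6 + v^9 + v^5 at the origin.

E_{8}

The Hessian of f at 0 is [[0, 0], [0, 0]] with rank 0, so corank 2. A Groebner basis of the Jacobian ideal J(f) in C{u,v} is {u^2/2 + u*v^3, v^4, u^3, u^2*v}; counting standard monomials gives mu = 8. Corank 2; j^3 = u^3 is a perfect cube, so E-series; the 5-jet and mu = 8 give E_8.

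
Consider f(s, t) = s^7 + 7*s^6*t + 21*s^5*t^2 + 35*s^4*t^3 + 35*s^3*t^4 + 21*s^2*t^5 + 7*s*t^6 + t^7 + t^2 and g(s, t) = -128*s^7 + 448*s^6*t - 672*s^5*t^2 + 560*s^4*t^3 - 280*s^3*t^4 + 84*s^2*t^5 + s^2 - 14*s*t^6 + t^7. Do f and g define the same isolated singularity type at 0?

Yes.

The Hessian of f at 0 has rank 1. Corank 1: A-series; mu = 6 gives A_6. The Hessian of g at 0 has rank 1. Corank 1: A-series; mu = 6 gives A_6. Both have type A_6, hence right-equivalent.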